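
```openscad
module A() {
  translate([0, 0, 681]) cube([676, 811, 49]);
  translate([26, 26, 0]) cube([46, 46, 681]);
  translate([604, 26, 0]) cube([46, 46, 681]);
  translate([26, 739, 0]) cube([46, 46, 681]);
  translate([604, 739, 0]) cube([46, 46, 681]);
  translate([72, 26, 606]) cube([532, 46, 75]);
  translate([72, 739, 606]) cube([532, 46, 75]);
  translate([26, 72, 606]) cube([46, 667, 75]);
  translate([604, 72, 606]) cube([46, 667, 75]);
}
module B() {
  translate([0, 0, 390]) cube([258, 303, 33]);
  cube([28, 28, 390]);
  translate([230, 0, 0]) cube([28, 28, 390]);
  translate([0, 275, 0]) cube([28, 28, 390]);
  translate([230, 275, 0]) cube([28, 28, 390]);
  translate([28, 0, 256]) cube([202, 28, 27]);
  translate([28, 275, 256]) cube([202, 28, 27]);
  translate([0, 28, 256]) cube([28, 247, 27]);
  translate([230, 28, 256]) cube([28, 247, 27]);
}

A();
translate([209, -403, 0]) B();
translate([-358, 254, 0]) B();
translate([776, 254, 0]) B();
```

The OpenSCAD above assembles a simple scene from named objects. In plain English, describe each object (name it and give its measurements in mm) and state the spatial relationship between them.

A is a table with a 676×811 mm rectangular top, 49 mm thick, top surface at z = 730 mm, supported by four 46×46 mm square legs, each inset 26 mm from the nearest pair of top edges, running from the floor. Four apron rails, 46 mm thick and 75 mm tall, run between adjacent legs with their top edges flush with the underside of the top and their outer faces flush with the legs' outer faces.

B is a simple wooden stool: a rectangular seat 258 mm (x) by 303 mm (y), 33 mm thick, top face at z = 423 mm, on four square legs, each 28×28 mm in cross-section. The legs rest on z = 0, each flush with a corner of the seat. Four stretchers, 28 mm wide and 27 mm tall, connect adjacent legs with their undersides at z = 256 mm, each running between the inner faces of the legs it joins and aligned with the legs' outer faces on the other axis.

Three stools sit around the table at the −y, −x, +x sides.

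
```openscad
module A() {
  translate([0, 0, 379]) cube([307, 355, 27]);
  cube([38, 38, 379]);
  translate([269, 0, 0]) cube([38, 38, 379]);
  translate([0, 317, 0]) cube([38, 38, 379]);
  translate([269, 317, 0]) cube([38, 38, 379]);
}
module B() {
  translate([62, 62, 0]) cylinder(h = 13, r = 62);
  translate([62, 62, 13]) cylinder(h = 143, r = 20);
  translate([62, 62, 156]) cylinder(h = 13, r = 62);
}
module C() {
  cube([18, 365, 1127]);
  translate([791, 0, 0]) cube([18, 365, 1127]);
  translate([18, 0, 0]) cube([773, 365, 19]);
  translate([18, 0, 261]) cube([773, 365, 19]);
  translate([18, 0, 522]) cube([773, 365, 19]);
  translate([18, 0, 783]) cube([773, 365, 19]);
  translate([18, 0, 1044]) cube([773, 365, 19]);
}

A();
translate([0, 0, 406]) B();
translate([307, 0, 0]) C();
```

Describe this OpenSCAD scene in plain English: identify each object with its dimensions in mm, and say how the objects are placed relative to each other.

A is a simple wooden stool: a rectangular seat 307 mm (x) by 355 mm (y), 27 mm thick, top face at z = 406 mm, on four square legs, each 38×38 mm in cross-section. The legs rest on z = 0, each flush with a corner of the seat.

B is a spool: two coaxial disc flanges of radius 62 mm and thickness 13 mm, joined by a core cylinder of radius 20 mm and height 143 mm. The lower flange rests on z = 0 and the three cylinders share a vertical axis.

C is a bookshelf 809 mm wide overall, 365 mm deep and 1127 mm tall. The two sides are 18 mm thick vertical panels. 5 horizontal shelves of 19 mm thickness span between the inner faces of the sides; the lowest shelf sits on the floor and shelves are stacked with a clear vertical gap of 242 mm between each pair.

The spool is on top of the stool. The bookshelf is against the stool's +x side, with their −y faces flush.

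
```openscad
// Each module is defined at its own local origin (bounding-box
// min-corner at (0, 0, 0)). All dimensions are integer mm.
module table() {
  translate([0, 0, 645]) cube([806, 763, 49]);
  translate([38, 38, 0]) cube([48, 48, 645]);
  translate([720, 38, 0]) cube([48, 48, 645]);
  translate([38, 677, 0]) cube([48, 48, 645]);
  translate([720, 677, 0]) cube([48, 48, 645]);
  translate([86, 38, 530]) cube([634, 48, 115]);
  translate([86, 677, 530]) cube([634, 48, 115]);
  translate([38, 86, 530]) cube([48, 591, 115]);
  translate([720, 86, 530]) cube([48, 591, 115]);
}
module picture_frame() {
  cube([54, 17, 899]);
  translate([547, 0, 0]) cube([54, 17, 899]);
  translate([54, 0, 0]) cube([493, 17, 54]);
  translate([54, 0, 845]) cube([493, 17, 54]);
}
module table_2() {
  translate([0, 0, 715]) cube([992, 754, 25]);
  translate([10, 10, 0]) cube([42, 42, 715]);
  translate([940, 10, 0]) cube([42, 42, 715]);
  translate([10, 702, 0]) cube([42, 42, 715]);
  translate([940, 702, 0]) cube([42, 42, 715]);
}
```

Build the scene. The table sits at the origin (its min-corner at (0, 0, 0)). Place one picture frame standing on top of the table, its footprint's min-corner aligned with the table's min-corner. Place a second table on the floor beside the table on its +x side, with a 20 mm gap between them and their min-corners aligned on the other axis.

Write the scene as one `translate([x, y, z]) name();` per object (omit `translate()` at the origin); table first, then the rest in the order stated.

table();
translate([0, 0, 694]) picture_frame();
translate([826, 0, 0]) table_2();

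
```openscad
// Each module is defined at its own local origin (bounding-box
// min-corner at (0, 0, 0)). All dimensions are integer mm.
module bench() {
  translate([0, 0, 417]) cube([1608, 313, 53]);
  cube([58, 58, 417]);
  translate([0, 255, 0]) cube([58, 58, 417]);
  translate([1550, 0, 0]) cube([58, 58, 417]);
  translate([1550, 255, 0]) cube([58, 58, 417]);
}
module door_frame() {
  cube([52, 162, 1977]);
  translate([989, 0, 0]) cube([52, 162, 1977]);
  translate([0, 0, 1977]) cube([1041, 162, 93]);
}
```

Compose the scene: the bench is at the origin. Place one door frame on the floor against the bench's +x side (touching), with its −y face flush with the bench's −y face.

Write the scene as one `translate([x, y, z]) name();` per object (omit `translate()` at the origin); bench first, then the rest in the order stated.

bench();
translate([1608, 0, 0]) door_frame();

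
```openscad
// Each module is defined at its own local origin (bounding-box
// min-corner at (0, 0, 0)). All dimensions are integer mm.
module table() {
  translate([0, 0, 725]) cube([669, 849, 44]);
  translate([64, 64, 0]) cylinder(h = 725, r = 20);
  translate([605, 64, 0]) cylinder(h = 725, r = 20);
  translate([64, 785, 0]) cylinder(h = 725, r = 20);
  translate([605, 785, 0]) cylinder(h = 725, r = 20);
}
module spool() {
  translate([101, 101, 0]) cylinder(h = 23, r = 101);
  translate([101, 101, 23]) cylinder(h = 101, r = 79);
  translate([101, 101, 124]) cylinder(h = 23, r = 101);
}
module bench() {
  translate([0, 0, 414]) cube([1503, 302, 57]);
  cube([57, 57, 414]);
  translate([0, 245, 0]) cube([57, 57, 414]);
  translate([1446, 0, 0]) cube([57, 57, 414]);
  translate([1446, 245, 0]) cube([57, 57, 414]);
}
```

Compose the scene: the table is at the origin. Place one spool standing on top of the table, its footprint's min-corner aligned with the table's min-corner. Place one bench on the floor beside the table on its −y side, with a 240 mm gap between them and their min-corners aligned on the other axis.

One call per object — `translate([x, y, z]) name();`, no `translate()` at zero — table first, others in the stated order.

table();
translate([0, 0, 769]) spool();
translate([0, -542, 0]) bench();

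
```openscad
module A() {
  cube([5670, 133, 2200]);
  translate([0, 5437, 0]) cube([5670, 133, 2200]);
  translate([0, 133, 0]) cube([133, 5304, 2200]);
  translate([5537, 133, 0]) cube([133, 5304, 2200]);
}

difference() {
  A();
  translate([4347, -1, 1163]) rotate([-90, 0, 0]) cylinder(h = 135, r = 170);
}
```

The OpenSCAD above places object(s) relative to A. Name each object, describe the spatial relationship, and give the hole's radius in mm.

The subtracted cylinder has r = 170 mm.

A is a house frame. The house frame has a circular hole through its front wall. The hole's radius is 170 mm.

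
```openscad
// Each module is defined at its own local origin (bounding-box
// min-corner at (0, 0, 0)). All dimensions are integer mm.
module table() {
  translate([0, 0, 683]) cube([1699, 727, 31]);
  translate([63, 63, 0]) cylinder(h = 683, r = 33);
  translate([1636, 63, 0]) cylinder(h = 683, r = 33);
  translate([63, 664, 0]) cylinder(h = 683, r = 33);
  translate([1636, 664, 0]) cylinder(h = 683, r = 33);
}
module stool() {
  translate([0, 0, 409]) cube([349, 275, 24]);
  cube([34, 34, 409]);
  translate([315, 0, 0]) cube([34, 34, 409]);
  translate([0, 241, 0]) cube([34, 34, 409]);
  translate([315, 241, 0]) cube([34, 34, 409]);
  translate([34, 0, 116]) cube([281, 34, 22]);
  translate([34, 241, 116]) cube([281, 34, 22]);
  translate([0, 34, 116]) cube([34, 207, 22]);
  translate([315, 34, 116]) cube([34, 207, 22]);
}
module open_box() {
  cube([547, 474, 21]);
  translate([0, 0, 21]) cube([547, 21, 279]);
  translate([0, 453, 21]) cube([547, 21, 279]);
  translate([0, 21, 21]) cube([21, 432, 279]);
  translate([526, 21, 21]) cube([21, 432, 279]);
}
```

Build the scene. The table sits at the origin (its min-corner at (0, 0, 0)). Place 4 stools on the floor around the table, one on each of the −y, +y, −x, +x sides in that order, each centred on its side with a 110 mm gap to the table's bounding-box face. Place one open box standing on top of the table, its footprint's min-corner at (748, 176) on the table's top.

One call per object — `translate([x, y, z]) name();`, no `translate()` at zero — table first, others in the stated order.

table();
translate([675, -385, 0]) stool();
translate([675, 837, 0]) stool();
translate([-459, 226, 0]) stool();
translate([1809, 226, 0]) stool();
translate([748, 176, 714]) open_box();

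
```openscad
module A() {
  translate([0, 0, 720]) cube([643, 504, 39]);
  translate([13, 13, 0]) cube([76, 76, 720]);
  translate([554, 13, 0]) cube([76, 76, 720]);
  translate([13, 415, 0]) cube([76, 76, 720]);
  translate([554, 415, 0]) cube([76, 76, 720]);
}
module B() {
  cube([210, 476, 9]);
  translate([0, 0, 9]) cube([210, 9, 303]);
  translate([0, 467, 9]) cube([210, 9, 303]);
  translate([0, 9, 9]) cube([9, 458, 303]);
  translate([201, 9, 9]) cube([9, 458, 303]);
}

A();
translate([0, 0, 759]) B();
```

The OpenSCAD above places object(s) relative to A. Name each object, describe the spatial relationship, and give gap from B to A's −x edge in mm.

The open box's min-x is at 0; the table's min-x is 0; gap = 0 mm.

A is a table. B is an open box. The open box is on top of the table. The gap from the open box to the table's −x edge is 0 mm.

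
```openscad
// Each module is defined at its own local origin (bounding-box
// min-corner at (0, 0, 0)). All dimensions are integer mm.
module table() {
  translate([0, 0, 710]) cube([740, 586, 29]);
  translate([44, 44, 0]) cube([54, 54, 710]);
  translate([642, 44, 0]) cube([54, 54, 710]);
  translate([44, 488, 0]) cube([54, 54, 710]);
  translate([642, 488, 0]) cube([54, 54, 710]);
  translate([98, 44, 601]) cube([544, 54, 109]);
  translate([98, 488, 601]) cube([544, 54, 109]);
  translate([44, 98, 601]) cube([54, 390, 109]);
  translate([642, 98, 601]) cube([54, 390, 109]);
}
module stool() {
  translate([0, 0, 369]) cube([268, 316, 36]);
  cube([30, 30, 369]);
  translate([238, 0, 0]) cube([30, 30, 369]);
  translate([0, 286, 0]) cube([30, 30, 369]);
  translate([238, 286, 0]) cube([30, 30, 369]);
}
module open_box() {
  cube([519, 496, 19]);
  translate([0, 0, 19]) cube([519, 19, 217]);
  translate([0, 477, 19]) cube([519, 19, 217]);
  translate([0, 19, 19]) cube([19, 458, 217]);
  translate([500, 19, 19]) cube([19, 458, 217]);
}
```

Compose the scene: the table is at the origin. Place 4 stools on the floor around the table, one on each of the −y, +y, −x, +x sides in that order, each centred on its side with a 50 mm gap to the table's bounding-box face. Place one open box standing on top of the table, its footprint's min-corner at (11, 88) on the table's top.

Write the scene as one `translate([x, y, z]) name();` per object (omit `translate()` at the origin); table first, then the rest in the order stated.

table();
translate([236, -366, 0]) stool();
translate([236, 636, 0]) stool();
translate([-318, 135, 0]) stool();
translate([790, 135, 0]) stool();
translate([11, 88, 739]) open_box();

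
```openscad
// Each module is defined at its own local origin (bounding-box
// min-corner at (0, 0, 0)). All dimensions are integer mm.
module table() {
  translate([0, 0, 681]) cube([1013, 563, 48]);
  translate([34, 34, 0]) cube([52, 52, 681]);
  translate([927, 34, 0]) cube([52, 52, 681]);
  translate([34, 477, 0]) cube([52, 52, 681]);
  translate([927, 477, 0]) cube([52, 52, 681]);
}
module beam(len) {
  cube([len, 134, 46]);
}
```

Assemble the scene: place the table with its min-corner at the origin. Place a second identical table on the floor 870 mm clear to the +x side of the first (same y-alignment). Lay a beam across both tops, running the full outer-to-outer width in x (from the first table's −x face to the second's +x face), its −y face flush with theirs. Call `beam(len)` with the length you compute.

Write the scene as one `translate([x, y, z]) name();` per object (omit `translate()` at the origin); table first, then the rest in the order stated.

table();
translate([1883, 0, 0]) table();
translate([0, 0, 729]) beam(2896);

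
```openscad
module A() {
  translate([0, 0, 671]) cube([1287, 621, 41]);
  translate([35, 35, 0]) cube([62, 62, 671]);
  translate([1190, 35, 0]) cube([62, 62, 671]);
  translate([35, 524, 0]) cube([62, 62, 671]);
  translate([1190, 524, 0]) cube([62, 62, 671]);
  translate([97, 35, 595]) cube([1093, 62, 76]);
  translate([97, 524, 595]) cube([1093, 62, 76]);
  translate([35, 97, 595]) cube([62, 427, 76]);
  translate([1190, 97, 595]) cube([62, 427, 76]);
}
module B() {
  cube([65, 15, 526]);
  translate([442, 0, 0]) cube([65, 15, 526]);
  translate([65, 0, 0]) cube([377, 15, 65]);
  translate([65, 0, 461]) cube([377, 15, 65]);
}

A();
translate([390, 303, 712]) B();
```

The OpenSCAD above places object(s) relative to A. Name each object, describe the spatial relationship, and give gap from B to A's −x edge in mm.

The picture frame's min-x is at 390; the table's min-x is 0; gap = 390 mm.

A is a table. B is a picture frame. The picture frame is on top of the table, centred. The gap from the picture frame to the table's −x edge is 390 mm.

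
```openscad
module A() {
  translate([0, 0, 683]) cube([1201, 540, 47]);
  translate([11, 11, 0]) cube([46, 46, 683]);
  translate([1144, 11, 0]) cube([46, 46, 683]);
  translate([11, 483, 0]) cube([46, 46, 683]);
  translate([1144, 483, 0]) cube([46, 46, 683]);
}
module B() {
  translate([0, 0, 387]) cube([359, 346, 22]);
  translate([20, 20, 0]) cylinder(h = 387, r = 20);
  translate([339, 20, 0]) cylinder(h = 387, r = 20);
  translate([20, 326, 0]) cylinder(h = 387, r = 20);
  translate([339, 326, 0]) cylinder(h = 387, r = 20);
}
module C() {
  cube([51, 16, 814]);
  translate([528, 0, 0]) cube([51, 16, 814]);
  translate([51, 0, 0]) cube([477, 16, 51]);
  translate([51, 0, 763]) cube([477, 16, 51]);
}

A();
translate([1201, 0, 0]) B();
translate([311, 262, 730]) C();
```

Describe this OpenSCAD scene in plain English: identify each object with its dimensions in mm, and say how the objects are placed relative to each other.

A is a table: top 1201 mm (x) × 540 mm (y), 47 mm thick, upper face at z = 730 mm, on four 46×46 mm square legs, each inset 11 mm from the nearest pair of top edges, running from z = 0 to the bottom of the top.

B is a four-legged stool. The seat is 359×346 mm, 22 mm thick, top at z = 409 mm. It stands on four round legs, each 40 mm in diameter, from z = 0 to the seat underside, each leg's axis is inset half a diameter from the nearest pair of seat edges (so the leg's bounding box is flush with the corner).

C is a rectangular picture frame lying in the x–z plane (depth along y). The opening is 477 mm wide (x) by 712 mm tall (z), surrounded by a border 51 mm wide on all four sides. The frame is 16 mm deep and is made of two full-height vertical stiles with two horizontal rails fitted between them.

The stool is against the table's +x side, with their −y faces flush. The picture frame is on top of the table, centred.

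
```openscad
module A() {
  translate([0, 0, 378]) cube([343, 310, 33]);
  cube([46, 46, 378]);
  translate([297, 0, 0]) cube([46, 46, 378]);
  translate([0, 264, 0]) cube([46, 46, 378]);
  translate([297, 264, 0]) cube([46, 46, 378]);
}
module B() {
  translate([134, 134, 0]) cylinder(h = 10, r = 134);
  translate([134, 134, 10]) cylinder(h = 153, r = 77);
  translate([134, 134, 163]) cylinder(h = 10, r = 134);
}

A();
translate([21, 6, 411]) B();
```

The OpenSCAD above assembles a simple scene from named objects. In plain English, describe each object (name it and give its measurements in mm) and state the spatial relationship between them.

A is a simple wooden stool: a rectangular seat 343 mm (x) by 310 mm (y), 33 mm thick, top face at z = 411 mm, on four square legs, each 46×46 mm in cross-section. The legs rest on z = 0, each flush with a corner of the seat.

B is a spool: two coaxial disc flanges of radius 134 mm and thickness 10 mm, joined by a core cylinder of radius 77 mm and height 153 mm. The lower flange rests on z = 0 and the three cylinders share a vertical axis.

The spool is on top of the stool.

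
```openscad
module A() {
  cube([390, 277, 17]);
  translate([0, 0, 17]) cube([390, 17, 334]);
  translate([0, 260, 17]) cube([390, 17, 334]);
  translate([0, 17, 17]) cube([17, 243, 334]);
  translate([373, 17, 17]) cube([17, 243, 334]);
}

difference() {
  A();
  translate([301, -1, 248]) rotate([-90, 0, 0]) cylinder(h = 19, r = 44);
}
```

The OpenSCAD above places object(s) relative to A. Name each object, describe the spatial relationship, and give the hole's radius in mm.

A is an open box. The open box has a circular hole through its front wall. The hole's radius is 44 mm.

The subtracted cylinder has r = 44 mm.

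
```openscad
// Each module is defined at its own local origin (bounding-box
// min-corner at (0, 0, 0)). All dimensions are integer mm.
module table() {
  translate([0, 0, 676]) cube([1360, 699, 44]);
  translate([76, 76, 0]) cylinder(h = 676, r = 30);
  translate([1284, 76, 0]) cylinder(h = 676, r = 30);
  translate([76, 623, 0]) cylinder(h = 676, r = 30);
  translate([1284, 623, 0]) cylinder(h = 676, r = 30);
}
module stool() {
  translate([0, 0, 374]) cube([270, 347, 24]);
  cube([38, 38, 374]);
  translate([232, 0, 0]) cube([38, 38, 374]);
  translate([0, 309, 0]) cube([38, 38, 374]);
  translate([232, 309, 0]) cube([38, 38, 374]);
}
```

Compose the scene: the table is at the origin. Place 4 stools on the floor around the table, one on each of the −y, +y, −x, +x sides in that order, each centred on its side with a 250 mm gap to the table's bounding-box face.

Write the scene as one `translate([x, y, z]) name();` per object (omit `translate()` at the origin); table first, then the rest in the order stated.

table();
translate([545, -597, 0]) stool();
translate([545, 949, 0]) stool();
translate([-520, 176, 0]) stool();
translate([1610, 176, 0]) stool();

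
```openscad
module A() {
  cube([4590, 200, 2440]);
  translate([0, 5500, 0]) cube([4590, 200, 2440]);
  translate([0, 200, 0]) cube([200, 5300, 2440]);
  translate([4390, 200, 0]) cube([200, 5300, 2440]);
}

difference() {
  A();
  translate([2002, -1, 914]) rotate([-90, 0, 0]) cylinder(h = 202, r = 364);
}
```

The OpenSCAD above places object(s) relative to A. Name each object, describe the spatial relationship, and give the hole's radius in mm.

The subtracted cylinder has r = 364 mm.

A is a house frame. The house frame has a circular hole through its front wall. The hole's radius is 364 mm.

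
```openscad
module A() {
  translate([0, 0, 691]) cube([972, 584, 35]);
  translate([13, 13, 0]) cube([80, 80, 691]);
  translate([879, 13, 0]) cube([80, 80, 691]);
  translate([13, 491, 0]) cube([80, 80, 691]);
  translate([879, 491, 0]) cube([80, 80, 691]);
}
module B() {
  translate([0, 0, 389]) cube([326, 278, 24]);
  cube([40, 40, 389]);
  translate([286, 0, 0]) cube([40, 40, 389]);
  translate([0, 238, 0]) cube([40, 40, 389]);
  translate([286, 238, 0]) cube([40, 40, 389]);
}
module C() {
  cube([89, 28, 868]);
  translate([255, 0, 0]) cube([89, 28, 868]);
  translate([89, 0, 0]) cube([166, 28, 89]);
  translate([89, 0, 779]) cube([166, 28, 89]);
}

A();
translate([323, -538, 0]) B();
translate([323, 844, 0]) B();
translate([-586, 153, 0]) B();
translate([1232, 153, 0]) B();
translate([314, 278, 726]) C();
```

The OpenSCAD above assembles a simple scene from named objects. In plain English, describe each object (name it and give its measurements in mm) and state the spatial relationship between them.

A is a table with a 972×584 mm rectangular top, 35 mm thick, top surface at z = 726 mm, supported by four 80×80 mm square legs, each inset 13 mm from the nearest pair of top edges, running from the floor.

B is a four-legged stool. The seat is 326×278 mm, 24 mm thick, top at z = 413 mm. It stands on four square legs, each 40×40 mm in cross-section, from z = 0 to the seat underside, each flush with a corner of the seat.

C is a picture frame with a 166×690 mm rectangular opening (x by z) and a uniform 89 mm border on every side. Frame depth is 28 mm along y. It is built from two vertical stiles running the full outside height and two horizontal rails spanning the gap between the stiles.

Four stools sit around the table at the −y, +y, −x, +x sides. The picture frame is on top of the table, centred.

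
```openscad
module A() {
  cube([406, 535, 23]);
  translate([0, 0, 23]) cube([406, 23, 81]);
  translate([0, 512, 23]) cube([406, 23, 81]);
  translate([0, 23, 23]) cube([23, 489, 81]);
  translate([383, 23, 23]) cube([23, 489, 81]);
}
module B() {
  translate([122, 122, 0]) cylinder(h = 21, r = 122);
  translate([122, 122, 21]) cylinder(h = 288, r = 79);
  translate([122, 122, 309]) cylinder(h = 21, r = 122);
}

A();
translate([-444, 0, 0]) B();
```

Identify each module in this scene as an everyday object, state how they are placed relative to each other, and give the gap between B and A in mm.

The spool's nearest face is 200 mm from the open box's −x face.

A is an open box. B is a spool. The spool is on the floor beside the open box on its −x side. The gap between the spool and the open box is 200 mm.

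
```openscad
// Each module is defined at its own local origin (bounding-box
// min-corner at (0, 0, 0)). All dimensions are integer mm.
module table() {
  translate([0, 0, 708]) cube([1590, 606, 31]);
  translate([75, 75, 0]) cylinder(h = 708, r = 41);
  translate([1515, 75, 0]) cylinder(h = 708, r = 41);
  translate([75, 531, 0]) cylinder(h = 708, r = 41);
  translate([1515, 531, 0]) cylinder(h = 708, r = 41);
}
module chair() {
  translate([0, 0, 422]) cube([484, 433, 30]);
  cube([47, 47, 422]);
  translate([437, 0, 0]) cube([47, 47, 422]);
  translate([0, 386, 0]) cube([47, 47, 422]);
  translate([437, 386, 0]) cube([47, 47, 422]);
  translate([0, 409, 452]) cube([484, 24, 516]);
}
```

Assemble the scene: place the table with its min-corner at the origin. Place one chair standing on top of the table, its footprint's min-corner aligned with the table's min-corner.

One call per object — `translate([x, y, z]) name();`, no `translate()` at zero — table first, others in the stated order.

table();
translate([0, 0, 739]) chair();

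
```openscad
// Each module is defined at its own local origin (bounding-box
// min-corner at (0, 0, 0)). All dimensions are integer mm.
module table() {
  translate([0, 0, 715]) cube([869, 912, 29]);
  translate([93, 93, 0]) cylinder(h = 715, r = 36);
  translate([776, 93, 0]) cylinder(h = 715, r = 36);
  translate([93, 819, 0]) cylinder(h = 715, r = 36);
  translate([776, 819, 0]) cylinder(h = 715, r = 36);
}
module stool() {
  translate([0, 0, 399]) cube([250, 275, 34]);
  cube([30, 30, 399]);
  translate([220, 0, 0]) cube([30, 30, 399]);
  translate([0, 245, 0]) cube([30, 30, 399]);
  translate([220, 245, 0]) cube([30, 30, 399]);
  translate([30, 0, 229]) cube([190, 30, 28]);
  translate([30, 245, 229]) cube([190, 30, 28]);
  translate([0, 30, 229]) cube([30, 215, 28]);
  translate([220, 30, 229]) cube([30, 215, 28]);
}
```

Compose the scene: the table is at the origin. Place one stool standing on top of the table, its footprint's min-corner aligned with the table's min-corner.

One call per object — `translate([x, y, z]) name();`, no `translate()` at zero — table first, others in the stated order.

table();
translate([0, 0, 744]) stool();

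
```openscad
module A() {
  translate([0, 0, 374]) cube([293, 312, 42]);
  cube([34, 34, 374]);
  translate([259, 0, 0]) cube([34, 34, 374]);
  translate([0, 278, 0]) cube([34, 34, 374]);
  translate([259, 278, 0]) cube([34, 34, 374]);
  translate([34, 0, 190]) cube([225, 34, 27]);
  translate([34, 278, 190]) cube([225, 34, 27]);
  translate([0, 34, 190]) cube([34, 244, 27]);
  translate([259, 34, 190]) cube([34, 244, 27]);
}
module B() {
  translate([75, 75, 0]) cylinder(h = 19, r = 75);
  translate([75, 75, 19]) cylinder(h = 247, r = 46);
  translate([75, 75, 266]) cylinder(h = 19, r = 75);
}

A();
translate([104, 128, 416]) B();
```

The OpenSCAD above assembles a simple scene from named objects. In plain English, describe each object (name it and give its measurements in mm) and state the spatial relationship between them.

A is a simple wooden stool: a rectangular seat 293 mm (x) by 312 mm (y), 42 mm thick, top face at z = 416 mm, on four square legs, each 34×34 mm in cross-section. The legs rest on z = 0, each flush with a corner of the seat. Four stretchers, 34 mm wide and 27 mm tall, connect adjacent legs with their undersides at z = 190 mm, each running between the inner faces of the legs it joins and aligned with the legs' outer faces on the other axis.

B is a spool: two coaxial disc flanges of radius 75 mm and thickness 19 mm, joined by a core cylinder of radius 46 mm and height 247 mm. The lower flange rests on z = 0 and the three cylinders share a vertical axis.

The spool is on top of the stool.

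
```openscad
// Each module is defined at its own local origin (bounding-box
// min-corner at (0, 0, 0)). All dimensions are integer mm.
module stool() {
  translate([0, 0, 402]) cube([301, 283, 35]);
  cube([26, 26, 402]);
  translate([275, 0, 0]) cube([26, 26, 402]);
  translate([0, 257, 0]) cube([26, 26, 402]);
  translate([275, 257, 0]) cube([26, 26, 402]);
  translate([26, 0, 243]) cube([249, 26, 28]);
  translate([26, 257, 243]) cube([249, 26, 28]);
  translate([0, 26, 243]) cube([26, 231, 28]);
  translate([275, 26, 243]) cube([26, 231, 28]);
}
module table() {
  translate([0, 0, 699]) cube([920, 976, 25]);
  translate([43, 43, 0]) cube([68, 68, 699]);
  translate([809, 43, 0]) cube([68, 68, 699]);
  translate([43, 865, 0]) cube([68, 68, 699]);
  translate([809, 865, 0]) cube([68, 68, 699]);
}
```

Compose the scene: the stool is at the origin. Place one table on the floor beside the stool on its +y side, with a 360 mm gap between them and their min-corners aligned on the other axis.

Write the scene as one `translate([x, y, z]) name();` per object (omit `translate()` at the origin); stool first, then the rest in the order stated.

stool();
translate([0, 643, 0]) table();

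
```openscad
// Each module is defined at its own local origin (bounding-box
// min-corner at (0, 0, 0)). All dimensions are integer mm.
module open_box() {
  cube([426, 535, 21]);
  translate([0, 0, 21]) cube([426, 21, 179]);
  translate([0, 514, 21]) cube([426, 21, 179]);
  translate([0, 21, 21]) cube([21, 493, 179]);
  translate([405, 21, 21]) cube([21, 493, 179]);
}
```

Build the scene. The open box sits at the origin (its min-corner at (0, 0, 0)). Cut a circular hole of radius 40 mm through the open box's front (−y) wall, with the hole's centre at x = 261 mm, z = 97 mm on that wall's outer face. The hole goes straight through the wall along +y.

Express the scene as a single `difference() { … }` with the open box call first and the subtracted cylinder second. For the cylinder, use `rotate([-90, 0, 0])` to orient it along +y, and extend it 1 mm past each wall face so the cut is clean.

difference() {
  open_box();
  translate([261, -1, 97]) rotate([-90, 0, 0]) cylinder(h = 23, r = 40);
}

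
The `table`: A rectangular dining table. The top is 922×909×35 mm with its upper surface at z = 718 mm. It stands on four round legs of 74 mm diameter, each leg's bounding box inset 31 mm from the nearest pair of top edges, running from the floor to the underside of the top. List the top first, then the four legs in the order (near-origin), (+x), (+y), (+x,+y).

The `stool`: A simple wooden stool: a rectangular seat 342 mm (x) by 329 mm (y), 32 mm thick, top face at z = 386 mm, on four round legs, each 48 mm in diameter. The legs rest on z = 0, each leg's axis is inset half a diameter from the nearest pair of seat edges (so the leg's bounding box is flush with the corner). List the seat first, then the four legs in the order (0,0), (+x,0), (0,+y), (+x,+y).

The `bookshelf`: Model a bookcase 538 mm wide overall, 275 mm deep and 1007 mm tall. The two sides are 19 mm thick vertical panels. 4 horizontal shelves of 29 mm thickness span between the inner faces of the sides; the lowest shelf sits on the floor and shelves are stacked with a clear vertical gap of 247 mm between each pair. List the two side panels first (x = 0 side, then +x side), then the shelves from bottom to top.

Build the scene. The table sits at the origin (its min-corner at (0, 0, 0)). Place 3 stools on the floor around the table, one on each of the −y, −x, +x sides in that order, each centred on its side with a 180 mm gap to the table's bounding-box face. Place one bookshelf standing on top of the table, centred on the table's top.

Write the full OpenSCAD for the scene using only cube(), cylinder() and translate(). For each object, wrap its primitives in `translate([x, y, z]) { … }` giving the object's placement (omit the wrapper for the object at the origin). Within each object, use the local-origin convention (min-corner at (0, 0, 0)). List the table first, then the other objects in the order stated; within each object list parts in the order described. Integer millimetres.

translate([0, 0, 683]) cube([922, 909, 35]);
translate([68, 68, 0]) cylinder(h = 683, r = 37);
translate([854, 68, 0]) cylinder(h = 683, r = 37);
translate([68, 841, 0]) cylinder(h = 683, r = 37);
translate([854, 841, 0]) cylinder(h = 683, r = 37);
translate([290, -509, 0]) {
  translate([0, 0, 354]) cube([342, 329, 32]);
  translate([24, 24, 0]) cylinder(h = 354, r = 24);
  translate([318, 24, 0]) cylinder(h = 354, r = 24);
  translate([24, 305, 0]) cylinder(h = 354, r = 24);
  translate([318, 305, 0]) cylinder(h = 354, r = 24);
}
translate([-522, 290, 0]) {
  translate([0, 0, 354]) cube([342, 329, 32]);
  translate([24, 24, 0]) cylinder(h = 354, r = 24);
  translate([318, 24, 0]) cylinder(h = 354, r = 24);
  translate([24, 305, 0]) cylinder(h = 354, r = 24);
  translate([318, 305, 0]) cylinder(h = 354, r = 24);
}
translate([1102, 290, 0]) {
  translate([0, 0, 354]) cube([342, 329, 32]);
  translate([24, 24, 0]) cylinder(h = 354, r = 24);
  translate([318, 24, 0]) cylinder(h = 354, r = 24);
  translate([24, 305, 0]) cylinder(h = 354, r = 24);
  translate([318, 305, 0]) cylinder(h = 354, r = 24);
}
translate([192, 317, 718]) {
  cube([19, 275, 1007]);
  translate([519, 0, 0]) cube([19, 275, 1007]);
  translate([19, 0, 0]) cube([500, 275, 29]);
  translate([19, 0, 276]) cube([500, 275, 29]);
  translate([19, 0, 552]) cube([500, 275, 29]);
  translate([19, 0, 828]) cube([500, 275, 29]);
}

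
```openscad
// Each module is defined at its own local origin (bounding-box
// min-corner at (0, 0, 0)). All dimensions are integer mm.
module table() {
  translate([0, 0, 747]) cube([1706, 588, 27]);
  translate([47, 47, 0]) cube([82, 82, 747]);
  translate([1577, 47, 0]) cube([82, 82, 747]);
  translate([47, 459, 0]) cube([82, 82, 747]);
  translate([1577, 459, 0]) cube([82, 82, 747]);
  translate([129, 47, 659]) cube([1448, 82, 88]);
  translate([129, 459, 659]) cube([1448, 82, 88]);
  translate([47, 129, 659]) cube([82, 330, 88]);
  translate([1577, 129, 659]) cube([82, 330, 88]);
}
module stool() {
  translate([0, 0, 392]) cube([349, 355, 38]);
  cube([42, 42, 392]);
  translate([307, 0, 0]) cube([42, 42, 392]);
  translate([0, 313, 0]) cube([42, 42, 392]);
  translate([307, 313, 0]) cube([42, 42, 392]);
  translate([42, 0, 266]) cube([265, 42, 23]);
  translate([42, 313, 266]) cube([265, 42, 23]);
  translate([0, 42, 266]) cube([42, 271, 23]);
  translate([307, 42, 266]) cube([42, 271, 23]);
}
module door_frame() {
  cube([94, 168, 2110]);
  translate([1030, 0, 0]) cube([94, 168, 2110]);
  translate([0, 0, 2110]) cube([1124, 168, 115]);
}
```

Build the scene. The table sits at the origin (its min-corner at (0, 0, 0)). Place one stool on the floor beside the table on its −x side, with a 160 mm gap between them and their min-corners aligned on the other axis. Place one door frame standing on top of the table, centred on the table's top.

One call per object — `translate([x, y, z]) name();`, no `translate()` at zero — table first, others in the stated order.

table();
translate([-509, 0, 0]) stool();
translate([291, 210, 774]) door_frame();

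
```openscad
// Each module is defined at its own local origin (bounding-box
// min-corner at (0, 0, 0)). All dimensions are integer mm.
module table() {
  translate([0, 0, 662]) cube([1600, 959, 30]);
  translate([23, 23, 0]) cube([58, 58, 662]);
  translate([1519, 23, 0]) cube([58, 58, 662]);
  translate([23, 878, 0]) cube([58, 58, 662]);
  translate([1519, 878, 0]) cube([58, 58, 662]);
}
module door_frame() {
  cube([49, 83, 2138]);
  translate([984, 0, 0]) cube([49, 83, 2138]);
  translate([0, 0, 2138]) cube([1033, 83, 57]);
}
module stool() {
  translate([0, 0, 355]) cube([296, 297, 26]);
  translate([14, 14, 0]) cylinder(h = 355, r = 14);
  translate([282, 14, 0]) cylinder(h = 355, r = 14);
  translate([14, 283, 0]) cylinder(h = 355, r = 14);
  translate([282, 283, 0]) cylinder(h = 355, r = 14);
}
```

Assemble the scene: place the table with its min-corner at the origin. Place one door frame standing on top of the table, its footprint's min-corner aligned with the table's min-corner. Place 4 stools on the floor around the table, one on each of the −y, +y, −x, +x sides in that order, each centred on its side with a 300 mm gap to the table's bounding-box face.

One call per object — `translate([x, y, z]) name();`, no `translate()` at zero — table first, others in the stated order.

table();
translate([0, 0, 692]) door_frame();
translate([652, -597, 0]) stool();
translate([652, 1259, 0]) stool();
translate([-596, 331, 0]) stool();
translate([1900, 331, 0]) stool();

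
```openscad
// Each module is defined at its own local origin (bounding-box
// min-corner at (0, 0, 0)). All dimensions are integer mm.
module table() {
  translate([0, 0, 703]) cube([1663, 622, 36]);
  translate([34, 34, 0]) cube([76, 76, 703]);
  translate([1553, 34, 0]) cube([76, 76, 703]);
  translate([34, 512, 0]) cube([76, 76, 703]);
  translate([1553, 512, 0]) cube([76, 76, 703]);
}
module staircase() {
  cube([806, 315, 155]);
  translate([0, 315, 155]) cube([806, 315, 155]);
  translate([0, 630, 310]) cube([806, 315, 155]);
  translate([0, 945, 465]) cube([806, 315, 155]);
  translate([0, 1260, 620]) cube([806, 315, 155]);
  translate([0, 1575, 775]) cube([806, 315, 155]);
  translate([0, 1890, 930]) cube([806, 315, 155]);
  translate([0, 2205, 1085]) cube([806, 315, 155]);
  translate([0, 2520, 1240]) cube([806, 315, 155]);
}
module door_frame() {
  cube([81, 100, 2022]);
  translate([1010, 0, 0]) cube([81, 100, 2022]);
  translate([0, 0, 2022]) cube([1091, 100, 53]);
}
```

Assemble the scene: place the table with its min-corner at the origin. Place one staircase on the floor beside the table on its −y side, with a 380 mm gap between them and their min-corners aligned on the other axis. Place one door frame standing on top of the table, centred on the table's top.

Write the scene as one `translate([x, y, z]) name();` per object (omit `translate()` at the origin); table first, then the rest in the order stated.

table();
translate([0, -3215, 0]) staircase();
translate([286, 261, 739]) door_frame();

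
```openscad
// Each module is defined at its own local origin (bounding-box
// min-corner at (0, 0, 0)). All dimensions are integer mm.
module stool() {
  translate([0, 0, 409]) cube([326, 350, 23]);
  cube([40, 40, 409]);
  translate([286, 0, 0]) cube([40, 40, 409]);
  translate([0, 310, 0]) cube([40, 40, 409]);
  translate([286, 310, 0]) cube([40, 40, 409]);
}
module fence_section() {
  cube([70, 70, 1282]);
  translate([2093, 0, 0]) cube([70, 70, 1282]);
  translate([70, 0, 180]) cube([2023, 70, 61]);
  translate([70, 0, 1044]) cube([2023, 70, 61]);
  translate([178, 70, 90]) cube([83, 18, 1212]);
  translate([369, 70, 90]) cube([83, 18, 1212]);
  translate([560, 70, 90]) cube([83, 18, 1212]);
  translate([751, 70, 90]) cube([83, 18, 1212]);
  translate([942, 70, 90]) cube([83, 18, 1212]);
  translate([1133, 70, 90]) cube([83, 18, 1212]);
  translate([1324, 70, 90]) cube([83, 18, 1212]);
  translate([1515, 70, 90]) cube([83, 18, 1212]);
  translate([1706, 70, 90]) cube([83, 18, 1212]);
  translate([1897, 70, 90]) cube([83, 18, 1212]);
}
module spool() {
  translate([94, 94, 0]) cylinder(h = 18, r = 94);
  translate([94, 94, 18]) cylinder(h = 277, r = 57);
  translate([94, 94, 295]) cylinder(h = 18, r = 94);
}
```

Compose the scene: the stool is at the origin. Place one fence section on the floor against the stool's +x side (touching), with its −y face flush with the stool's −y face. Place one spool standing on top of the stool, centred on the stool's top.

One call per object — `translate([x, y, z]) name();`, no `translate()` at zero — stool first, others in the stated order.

stool();
translate([326, 0, 0]) fence_section();
translate([69, 81, 432]) spool();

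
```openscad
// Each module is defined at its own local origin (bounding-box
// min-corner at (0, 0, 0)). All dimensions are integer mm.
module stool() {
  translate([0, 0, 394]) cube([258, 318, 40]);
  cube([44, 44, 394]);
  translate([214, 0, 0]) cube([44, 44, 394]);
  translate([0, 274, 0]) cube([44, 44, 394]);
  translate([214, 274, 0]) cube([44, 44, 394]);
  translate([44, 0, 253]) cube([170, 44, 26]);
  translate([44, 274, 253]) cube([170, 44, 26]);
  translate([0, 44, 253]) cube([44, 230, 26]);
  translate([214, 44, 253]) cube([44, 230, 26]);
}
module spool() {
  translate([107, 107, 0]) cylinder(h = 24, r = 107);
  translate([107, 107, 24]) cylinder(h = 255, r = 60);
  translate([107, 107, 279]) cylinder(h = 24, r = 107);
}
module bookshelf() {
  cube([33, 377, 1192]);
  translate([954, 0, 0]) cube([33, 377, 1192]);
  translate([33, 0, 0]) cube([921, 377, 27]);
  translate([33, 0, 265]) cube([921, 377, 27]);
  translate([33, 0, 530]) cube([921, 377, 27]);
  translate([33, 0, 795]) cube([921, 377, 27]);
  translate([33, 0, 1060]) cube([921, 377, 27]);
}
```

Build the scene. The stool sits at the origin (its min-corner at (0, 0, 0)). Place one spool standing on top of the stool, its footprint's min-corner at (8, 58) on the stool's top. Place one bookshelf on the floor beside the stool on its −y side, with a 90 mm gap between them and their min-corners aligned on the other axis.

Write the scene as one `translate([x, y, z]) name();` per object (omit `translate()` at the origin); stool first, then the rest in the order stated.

stool();
translate([8, 58, 434]) spool();
translate([0, -467, 0]) bookshelf();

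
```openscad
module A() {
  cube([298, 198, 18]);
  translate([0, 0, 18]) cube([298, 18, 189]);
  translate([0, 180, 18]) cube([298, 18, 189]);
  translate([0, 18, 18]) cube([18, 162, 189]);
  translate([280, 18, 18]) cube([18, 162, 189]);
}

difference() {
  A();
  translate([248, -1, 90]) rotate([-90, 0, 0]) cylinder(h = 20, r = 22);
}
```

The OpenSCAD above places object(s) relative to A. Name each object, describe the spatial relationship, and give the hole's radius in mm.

The subtracted cylinder has r = 22 mm.

A is an open box. The open box has a circular hole through its front wall. The hole's radius is 22 mm.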